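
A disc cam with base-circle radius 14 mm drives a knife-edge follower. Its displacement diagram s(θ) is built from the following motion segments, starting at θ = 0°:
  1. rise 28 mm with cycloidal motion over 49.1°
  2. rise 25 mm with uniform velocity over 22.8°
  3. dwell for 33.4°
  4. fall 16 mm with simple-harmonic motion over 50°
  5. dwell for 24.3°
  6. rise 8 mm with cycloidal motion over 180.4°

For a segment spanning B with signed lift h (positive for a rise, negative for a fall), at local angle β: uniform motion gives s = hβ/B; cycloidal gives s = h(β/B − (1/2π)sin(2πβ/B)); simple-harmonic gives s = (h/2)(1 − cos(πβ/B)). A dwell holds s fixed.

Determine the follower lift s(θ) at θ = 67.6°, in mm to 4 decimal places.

seg 1 [0°–49.1°] cycloidal, h=28: full span → s += 28 → s = 28.0000
seg 2 [49.1°–71.9°] uniform, h=25: θ=67.6° here. β=18.5, B=22.8. 25·18.5/22.8 = 20.2851 → s = 48.2851

48.2851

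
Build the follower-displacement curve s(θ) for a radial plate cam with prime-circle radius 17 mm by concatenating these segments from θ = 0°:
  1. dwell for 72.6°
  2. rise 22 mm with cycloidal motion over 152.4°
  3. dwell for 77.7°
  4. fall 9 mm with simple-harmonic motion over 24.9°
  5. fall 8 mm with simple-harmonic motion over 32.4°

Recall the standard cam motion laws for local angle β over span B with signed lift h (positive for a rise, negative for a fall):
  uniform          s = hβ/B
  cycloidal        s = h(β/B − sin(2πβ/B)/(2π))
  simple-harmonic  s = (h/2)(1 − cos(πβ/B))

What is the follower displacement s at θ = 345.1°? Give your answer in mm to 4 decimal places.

seg 1 [0°–72.6°] dwell: s stays 0.0000
seg 2 [72.6°–225°] cycloidal, h=22: full span → s += 22 → s = 22.0000
seg 3 [225°–302.7°] dwell: s stays 22.0000
seg 4 [302.7°–327.6°] simple-harmonic, h=-9: full span → s += -9 → s = 13.0000
seg 5 [327.6°–360°] simple-harmonic, h=-8: θ=345.1° here. β=17.5, B=32.4. -8/2·(1 − cos(π·0.5401)) = -4.5029 → s = 8.4971

8.4971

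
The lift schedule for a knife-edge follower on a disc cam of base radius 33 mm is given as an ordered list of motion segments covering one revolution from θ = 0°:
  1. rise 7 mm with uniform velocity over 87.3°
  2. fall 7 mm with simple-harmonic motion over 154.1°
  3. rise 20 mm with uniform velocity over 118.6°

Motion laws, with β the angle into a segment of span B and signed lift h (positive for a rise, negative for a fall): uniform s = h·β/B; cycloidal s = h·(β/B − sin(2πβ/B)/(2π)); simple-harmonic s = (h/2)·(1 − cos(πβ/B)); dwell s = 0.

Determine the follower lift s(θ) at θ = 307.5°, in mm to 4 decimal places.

seg 1 [0°–87.3°] uniform, h=7: full span → s += 7 → s = 7.0000
seg 2 [87.3°–241.4°] simple-harmonic, h=-7: full span → s += -7 → s = 0.0000
seg 3 [241.4°–360°] uniform, h=20: θ=307.5° here. β=66.1, B=118.6. 20·66.1/118.6 = 11.1467 → s = 11.1467

11.1467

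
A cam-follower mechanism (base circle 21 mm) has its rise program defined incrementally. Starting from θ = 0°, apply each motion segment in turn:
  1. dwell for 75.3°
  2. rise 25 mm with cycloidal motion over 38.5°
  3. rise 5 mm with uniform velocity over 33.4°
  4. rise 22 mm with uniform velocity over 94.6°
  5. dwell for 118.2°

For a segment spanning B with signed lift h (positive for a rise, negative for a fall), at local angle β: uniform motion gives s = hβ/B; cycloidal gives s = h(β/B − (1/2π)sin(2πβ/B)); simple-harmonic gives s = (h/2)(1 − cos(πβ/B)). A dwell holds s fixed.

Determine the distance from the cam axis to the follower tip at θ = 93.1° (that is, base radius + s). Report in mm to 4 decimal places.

seg 1 [0°–75.3°] dwell: s stays 0.0000
seg 2 [75.3°–113.8°] cycloidal, h=25: θ=93.1° here. β=17.8, B=38.5. 25·(0.4623 − sin(2π·0.4623)/(2π)) = 10.6256 → s = 10.6256
radial distance = base radius + s = 21 + 10.6256 = 31.6256

31.6256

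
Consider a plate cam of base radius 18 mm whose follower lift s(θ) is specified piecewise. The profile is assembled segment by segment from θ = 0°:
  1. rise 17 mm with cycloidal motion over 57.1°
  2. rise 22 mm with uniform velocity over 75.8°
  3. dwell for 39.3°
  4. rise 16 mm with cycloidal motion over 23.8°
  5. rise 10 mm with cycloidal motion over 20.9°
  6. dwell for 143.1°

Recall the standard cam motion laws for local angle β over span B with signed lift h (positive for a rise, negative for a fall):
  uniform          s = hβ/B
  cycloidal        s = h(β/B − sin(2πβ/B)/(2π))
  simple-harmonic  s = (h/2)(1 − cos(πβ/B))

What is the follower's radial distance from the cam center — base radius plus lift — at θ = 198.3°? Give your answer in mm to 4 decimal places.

seg 1 [0°–57.1°] cycloidal, h=17: full span → s += 17 → s = 17.0000
seg 2 [57.1°–132.9°] uniform, h=22: full span → s += 22 → s = 39.0000
seg 3 [132.9°–172.2°] dwell: s stays 39.0000
seg 4 [172.2°–196°] cycloidal, h=16: full span → s += 16 → s = 55.0000
seg 5 [196°–216.9°] cycloidal, h=10: θ=198.3° here. β=2.3, B=20.9. 10·(0.1100 − sin(2π·0.1100)/(2π)) = 0.0856 → s = 55.0856
radial distance = base radius + s = 18 + 55.0856 = 73.0856

73.0856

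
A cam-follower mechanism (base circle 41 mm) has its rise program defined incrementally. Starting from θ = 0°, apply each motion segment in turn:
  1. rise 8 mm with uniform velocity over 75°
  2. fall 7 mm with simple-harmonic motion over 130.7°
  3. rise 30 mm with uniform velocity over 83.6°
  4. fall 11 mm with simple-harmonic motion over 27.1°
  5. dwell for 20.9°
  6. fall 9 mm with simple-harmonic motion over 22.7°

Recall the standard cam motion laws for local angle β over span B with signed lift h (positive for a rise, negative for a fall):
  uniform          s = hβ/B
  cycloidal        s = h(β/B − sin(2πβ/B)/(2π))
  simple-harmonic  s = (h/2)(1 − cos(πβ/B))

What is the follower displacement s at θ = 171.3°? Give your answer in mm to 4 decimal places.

seg 1 [0°–75°] uniform, h=8: full span → s += 8 → s = 8.0000
seg 2 [75°–205.7°] simple-harmonic, h=-7: θ=171.3° here. β=96.3, B=130.7. -7/2·(1 − cos(π·0.7368)) = -5.8702 → s = 2.1298

2.1298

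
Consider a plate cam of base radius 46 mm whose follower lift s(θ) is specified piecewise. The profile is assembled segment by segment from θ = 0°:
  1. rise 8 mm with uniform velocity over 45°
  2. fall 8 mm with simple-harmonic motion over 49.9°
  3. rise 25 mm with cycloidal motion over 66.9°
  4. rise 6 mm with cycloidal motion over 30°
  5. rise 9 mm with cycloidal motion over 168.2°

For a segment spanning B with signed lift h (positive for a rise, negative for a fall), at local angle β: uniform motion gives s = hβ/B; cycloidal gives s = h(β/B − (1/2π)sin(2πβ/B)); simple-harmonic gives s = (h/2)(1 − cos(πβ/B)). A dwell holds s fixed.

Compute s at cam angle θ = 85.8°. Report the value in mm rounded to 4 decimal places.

seg 1 [0°–45°] uniform, h=8: full span → s += 8 → s = 8.0000
seg 2 [45°–94.9°] simple-harmonic, h=-8: θ=85.8° here. β=40.8, B=49.9. -8/2·(1 − cos(π·0.8176)) = -7.3613 → s = 0.6387

0.6387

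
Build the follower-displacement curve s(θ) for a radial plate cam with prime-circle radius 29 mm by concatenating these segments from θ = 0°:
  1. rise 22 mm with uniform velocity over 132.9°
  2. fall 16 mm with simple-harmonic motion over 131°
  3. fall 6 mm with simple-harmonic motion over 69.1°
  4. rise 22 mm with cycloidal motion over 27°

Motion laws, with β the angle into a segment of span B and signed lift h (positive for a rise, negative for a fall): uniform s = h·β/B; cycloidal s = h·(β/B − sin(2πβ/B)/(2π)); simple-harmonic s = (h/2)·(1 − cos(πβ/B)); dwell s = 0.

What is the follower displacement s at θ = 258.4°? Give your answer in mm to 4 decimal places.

seg 1 [0°–132.9°] uniform, h=22: full span → s += 22 → s = 22.0000
seg 2 [132.9°–263.9°] simple-harmonic, h=-16: θ=258.4° here. β=125.5, B=131. -16/2·(1 − cos(π·0.9580)) = -15.9305 → s = 6.0695

6.0695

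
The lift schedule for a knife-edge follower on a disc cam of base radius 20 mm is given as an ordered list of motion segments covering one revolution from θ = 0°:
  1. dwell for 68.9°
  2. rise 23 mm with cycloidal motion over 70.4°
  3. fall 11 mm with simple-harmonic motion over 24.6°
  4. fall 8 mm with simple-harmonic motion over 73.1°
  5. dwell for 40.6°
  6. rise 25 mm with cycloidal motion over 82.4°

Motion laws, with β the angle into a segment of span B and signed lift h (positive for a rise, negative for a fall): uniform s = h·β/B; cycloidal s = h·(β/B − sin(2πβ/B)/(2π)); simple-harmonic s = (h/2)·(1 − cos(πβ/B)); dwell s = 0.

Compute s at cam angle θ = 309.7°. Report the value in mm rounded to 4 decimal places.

seg 1 [0°–68.9°] dwell: s stays 0.0000
seg 2 [68.9°–139.3°] cycloidal, h=23: full span → s += 23 → s = 23.0000
seg 3 [139.3°–163.9°] simple-harmonic, h=-11: full span → s += -11 → s = 12.0000
seg 4 [163.9°–237°] simple-harmonic, h=-8: full span → s += -8 → s = 4.0000
seg 5 [237°–277.6°] dwell: s stays 4.0000
seg 6 [277.6°–360°] cycloidal, h=25: θ=309.7° here. β=32.1, B=82.4. 25·(0.3896 − sin(2π·0.3896)/(2π)) = 7.1944 → s = 11.1944

11.1944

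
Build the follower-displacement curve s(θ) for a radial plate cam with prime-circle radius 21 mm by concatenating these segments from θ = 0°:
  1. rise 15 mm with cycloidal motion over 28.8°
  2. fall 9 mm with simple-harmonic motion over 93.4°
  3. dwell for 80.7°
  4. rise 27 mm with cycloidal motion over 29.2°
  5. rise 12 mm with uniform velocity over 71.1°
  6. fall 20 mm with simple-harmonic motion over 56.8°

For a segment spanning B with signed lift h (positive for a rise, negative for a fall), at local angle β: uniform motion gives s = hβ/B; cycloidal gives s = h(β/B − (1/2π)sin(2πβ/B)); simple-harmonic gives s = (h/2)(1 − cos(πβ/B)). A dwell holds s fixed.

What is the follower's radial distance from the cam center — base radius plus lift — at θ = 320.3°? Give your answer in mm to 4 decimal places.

seg 1 [0°–28.8°] cycloidal, h=15: full span → s += 15 → s = 15.0000
seg 2 [28.8°–122.2°] simple-harmonic, h=-9: full span → s += -9 → s = 6.0000
seg 3 [122.2°–202.9°] dwell: s stays 6.0000
seg 4 [202.9°–232.1°] cycloidal, h=27: full span → s += 27 → s = 33.0000
seg 5 [232.1°–303.2°] uniform, h=12: full span → s += 12 → s = 45.0000
seg 6 [303.2°–360°] simple-harmonic, h=-20: θ=320.3° here. β=17.1, B=56.8. -20/2·(1 − cos(π·0.3011)) = -4.1490 → s = 40.8510
radial distance = base radius + s = 21 + 40.8510 = 61.8510

61.8510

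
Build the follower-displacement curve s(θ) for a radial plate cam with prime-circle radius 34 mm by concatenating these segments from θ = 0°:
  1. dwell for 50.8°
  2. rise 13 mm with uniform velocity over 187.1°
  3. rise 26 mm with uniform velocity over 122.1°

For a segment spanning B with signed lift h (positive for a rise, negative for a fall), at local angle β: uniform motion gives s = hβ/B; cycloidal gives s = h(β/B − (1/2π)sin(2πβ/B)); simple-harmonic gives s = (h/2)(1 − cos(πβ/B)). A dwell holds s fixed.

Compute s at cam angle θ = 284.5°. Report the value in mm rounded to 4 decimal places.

seg 1 [0°–50.8°] dwell: s stays 0.0000
seg 2 [50.8°–237.9°] uniform, h=13: full span → s += 13 → s = 13.0000
seg 3 [237.9°–360°] uniform, h=26: θ=284.5° here. β=46.6, B=122.1. 26·46.6/122.1 = 9.9230 → s = 22.9230

22.9230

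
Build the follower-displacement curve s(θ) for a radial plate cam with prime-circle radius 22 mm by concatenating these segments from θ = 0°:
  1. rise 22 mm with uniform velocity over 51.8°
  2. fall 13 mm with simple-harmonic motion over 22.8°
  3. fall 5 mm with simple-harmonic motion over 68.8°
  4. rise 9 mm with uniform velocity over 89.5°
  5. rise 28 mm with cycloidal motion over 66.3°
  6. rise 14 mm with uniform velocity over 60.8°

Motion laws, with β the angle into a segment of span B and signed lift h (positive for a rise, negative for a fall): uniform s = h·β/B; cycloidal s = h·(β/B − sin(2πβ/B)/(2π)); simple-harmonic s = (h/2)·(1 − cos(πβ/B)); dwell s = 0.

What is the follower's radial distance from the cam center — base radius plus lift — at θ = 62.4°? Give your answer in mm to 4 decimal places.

seg 1 [0°–51.8°] uniform, h=22: full span → s += 22 → s = 22.0000
seg 2 [51.8°–74.6°] simple-harmonic, h=-13: θ=62.4° here. β=10.6, B=22.8. -13/2·(1 − cos(π·0.4649)) = -5.7849 → s = 16.2151
radial distance = base radius + s = 22 + 16.2151 = 38.2151

38.2151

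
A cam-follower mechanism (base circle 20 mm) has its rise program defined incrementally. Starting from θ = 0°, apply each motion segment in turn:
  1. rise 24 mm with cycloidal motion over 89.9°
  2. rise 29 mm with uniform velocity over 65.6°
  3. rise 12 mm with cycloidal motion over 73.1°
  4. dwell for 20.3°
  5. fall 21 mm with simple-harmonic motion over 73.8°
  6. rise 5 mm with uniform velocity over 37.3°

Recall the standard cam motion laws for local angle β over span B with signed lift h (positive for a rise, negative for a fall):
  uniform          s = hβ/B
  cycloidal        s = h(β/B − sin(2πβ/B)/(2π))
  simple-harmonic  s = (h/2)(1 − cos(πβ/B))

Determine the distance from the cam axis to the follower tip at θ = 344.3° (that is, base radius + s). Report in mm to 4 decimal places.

seg 1 [0°–89.9°] cycloidal, h=24: full span → s += 24 → s = 24.0000
seg 2 [89.9°–155.5°] uniform, h=29: full span → s += 29 → s = 53.0000
seg 3 [155.5°–228.6°] cycloidal, h=12: full span → s += 12 → s = 65.0000
seg 4 [228.6°–248.9°] dwell: s stays 65.0000
seg 5 [248.9°–322.7°] simple-harmonic, h=-21: full span → s += -21 → s = 44.0000
seg 6 [322.7°–360°] uniform, h=5: θ=344.3° here. β=21.6, B=37.3. 5·21.6/37.3 = 2.8954 → s = 46.8954
radial distance = base radius + s = 20 + 46.8954 = 66.8954

66.8954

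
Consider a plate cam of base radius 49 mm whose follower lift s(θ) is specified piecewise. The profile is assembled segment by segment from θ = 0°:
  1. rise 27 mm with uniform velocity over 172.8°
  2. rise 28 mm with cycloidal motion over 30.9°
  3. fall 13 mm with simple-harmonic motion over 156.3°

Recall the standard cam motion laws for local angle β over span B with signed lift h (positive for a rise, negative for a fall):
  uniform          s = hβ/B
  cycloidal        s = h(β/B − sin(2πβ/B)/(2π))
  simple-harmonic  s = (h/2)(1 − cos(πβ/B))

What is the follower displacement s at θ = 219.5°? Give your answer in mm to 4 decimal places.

seg 1 [0°–172.8°] uniform, h=27: full span → s += 27 → s = 27.0000
seg 2 [172.8°–203.7°] cycloidal, h=28: full span → s += 28 → s = 55.0000
seg 3 [203.7°–360°] simple-harmonic, h=-13: θ=219.5° here. β=15.8, B=156.3. -13/2·(1 − cos(π·0.1011)) = -0.3250 → s = 54.6750

54.6750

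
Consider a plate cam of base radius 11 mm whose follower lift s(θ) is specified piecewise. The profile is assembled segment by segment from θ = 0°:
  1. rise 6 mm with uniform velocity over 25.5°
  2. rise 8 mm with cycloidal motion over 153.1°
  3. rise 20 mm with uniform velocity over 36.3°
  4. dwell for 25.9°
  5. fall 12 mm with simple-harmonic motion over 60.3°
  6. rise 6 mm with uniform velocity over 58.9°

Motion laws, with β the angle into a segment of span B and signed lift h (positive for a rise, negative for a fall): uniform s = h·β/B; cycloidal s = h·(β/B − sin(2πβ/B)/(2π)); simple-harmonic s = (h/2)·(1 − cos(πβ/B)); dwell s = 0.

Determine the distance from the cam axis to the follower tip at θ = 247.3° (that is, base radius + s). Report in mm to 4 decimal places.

seg 1 [0°–25.5°] uniform, h=6: full span → s += 6 → s = 6.0000
seg 2 [25.5°–178.6°] cycloidal, h=8: full span → s += 8 → s = 14.0000
seg 3 [178.6°–214.9°] uniform, h=20: full span → s += 20 → s = 34.0000
seg 4 [214.9°–240.8°] dwell: s stays 34.0000
seg 5 [240.8°–301.1°] simple-harmonic, h=-12: θ=247.3° here. β=6.5, B=60.3. -12/2·(1 − cos(π·0.1078)) = -0.3408 → s = 33.6592
radial distance = base radius + s = 11 + 33.6592 = 44.6592

44.6592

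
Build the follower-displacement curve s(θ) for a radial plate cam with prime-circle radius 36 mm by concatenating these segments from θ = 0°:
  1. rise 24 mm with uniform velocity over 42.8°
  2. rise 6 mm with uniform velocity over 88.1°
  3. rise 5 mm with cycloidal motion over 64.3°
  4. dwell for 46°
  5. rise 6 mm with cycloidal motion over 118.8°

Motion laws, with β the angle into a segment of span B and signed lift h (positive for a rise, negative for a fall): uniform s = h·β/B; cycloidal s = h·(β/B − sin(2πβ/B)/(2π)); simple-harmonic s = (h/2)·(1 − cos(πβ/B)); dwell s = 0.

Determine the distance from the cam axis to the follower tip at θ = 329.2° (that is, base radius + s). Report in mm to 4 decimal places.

seg 1 [0°–42.8°] uniform, h=24: full span → s += 24 → s = 24.0000
seg 2 [42.8°–130.9°] uniform, h=6: full span → s += 6 → s = 30.0000
seg 3 [130.9°–195.2°] cycloidal, h=5: full span → s += 5 → s = 35.0000
seg 4 [195.2°–241.2°] dwell: s stays 35.0000
seg 5 [241.2°–360°] cycloidal, h=6: θ=329.2° here. β=88, B=118.8. 6·(0.7407 − sin(2π·0.7407)/(2π)) = 5.3978 → s = 40.3978
radial distance = base radius + s = 36 + 40.3978 = 76.3978

76.3978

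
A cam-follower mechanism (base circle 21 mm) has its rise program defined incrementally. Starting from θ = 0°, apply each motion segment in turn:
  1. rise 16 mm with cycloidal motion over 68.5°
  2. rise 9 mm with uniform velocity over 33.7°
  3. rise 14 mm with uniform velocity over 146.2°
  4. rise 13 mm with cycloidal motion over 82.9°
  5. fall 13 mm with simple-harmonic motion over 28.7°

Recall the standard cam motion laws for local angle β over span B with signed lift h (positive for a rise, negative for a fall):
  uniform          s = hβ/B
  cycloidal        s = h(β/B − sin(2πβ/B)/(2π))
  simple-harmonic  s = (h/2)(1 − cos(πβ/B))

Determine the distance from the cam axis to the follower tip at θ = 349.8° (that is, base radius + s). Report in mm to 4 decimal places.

seg 1 [0°–68.5°] cycloidal, h=16: full span → s += 16 → s = 16.0000
seg 2 [68.5°–102.2°] uniform, h=9: full span → s += 9 → s = 25.0000
seg 3 [102.2°–248.4°] uniform, h=14: full span → s += 14 → s = 39.0000
seg 4 [248.4°–331.3°] cycloidal, h=13: full span → s += 13 → s = 52.0000
seg 5 [331.3°–360°] simple-harmonic, h=-13: θ=349.8° here. β=18.5, B=28.7. -13/2·(1 − cos(π·0.6446)) = -9.3523 → s = 42.6477
radial distance = base radius + s = 21 + 42.6477 = 63.6477

63.6477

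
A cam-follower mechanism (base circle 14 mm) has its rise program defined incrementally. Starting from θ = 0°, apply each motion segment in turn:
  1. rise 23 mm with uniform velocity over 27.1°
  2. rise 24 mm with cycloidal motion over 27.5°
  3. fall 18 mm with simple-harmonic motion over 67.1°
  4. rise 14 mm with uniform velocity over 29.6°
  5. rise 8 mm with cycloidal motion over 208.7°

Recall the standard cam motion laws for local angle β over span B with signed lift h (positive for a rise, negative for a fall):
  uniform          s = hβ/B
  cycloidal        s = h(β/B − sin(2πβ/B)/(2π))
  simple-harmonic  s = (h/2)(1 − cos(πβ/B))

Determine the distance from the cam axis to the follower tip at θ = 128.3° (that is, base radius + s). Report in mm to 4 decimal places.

seg 1 [0°–27.1°] uniform, h=23: full span → s += 23 → s = 23.0000
seg 2 [27.1°–54.6°] cycloidal, h=24: full span → s += 24 → s = 47.0000
seg 3 [54.6°–121.7°] simple-harmonic, h=-18: full span → s += -18 → s = 29.0000
seg 4 [121.7°–151.3°] uniform, h=14: θ=128.3° here. β=6.6, B=29.6. 14·6.6/29.6 = 3.1216 → s = 32.1216
radial distance = base radius + s = 14 + 32.1216 = 46.1216

46.1216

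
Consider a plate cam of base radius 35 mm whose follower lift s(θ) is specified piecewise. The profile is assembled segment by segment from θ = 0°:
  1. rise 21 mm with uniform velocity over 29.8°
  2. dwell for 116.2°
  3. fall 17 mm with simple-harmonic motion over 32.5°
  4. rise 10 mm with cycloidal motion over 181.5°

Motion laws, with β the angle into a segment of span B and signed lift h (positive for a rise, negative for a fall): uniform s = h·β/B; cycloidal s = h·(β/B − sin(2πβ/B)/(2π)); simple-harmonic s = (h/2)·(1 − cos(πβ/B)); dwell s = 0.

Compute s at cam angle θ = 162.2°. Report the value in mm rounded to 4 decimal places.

seg 1 [0°–29.8°] uniform, h=21: full span → s += 21 → s = 21.0000
seg 2 [29.8°–146°] dwell: s stays 21.0000
seg 3 [146°–178.5°] simple-harmonic, h=-17: θ=162.2° here. β=16.2, B=32.5. -17/2·(1 − cos(π·0.4985)) = -8.4589 → s = 12.5411

12.5411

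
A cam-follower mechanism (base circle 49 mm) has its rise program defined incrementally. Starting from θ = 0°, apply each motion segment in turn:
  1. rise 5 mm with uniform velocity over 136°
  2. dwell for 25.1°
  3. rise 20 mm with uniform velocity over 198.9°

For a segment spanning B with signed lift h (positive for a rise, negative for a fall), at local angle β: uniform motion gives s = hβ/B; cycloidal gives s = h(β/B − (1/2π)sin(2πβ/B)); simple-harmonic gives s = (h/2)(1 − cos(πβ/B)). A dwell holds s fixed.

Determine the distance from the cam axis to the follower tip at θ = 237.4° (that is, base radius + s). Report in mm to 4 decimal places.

seg 1 [0°–136°] uniform, h=5: full span → s += 5 → s = 5.0000
seg 2 [136°–161.1°] dwell: s stays 5.0000
seg 3 [161.1°–360°] uniform, h=20: θ=237.4° here. β=76.3, B=198.9. 20·76.3/198.9 = 7.6722 → s = 12.6722
radial distance = base radius + s = 49 + 12.6722 = 61.6722

61.6722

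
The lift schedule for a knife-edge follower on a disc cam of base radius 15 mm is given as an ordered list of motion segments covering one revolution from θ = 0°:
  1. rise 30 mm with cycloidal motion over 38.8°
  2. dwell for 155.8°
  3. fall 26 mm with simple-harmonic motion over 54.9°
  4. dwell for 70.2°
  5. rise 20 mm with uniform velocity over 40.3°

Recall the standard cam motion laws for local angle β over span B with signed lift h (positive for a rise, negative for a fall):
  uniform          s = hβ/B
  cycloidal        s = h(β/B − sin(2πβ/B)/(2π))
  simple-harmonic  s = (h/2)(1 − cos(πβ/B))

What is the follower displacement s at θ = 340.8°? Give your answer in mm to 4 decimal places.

seg 1 [0°–38.8°] cycloidal, h=30: full span → s += 30 → s = 30.0000
seg 2 [38.8°–194.6°] dwell: s stays 30.0000
seg 3 [194.6°–249.5°] simple-harmonic, h=-26: full span → s += -26 → s = 4.0000
seg 4 [249.5°–319.7°] dwell: s stays 4.0000
seg 5 [319.7°–360°] uniform, h=20: θ=340.8° here. β=21.1, B=40.3. 20·21.1/40.3 = 10.4715 → s = 14.4715

14.4715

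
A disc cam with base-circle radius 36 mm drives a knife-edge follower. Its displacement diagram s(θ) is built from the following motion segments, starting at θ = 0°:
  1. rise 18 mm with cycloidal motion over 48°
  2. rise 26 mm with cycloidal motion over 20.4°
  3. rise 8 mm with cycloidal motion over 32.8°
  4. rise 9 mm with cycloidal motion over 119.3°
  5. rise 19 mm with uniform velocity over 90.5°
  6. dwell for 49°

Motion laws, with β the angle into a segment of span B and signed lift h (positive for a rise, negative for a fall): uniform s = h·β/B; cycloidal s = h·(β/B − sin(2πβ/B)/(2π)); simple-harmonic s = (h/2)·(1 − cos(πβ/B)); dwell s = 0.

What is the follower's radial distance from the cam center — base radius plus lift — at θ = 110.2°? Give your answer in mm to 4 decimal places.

seg 1 [0°–48°] cycloidal, h=18: full span → s += 18 → s = 18.0000
seg 2 [48°–68.4°] cycloidal, h=26: full span → s += 26 → s = 44.0000
seg 3 [68.4°–101.2°] cycloidal, h=8: full span → s += 8 → s = 52.0000
seg 4 [101.2°–220.5°] cycloidal, h=9: θ=110.2° here. β=9, B=119.3. 9·(0.0754 − sin(2π·0.0754)/(2π)) = 0.0251 → s = 52.0251
radial distance = base radius + s = 36 + 52.0251 = 88.0251

88.0251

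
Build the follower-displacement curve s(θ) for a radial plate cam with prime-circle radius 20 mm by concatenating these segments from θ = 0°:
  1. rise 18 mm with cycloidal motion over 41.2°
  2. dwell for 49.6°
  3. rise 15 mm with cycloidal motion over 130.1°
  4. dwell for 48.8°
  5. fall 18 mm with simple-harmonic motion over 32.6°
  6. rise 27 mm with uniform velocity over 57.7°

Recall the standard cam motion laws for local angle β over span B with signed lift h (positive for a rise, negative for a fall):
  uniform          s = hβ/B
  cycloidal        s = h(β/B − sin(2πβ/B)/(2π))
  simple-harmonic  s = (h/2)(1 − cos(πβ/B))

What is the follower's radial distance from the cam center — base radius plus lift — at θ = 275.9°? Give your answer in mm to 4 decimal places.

seg 1 [0°–41.2°] cycloidal, h=18: full span → s += 18 → s = 18.0000
seg 2 [41.2°–90.8°] dwell: s stays 18.0000
seg 3 [90.8°–220.9°] cycloidal, h=15: full span → s += 15 → s = 33.0000
seg 4 [220.9°–269.7°] dwell: s stays 33.0000
seg 5 [269.7°–302.3°] simple-harmonic, h=-18: θ=275.9° here. β=6.2, B=32.6. -18/2·(1 − cos(π·0.1902)) = -1.5592 → s = 31.4408
radial distance = base radius + s = 20 + 31.4408 = 51.4408

51.4408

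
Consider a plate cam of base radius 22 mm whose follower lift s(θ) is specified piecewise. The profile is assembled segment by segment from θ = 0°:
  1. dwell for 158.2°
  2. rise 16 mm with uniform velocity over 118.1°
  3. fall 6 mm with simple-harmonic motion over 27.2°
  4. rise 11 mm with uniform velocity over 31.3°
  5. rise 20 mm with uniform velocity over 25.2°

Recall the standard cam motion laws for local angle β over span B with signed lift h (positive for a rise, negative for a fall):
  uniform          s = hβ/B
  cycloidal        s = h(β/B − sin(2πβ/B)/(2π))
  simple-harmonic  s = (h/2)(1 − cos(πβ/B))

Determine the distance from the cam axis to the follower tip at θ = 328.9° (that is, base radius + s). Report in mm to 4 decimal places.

seg 1 [0°–158.2°] dwell: s stays 0.0000
seg 2 [158.2°–276.3°] uniform, h=16: full span → s += 16 → s = 16.0000
seg 3 [276.3°–303.5°] simple-harmonic, h=-6: full span → s += -6 → s = 10.0000
seg 4 [303.5°–334.8°] uniform, h=11: θ=328.9° here. β=25.4, B=31.3. 11·25.4/31.3 = 8.9265 → s = 18.9265
radial distance = base radius + s = 22 + 18.9265 = 40.9265

40.9265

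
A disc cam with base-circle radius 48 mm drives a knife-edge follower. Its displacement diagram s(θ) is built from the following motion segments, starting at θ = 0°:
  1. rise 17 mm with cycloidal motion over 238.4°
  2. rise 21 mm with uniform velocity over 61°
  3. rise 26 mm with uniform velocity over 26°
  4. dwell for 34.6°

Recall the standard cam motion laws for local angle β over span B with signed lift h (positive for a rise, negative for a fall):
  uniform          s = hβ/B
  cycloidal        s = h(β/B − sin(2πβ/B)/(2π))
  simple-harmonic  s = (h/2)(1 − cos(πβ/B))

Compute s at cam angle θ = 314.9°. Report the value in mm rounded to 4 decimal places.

seg 1 [0°–238.4°] cycloidal, h=17: full span → s += 17 → s = 17.0000
seg 2 [238.4°–299.4°] uniform, h=21: full span → s += 21 → s = 38.0000
seg 3 [299.4°–325.4°] uniform, h=26: θ=314.9° here. β=15.5, B=26. 26·15.5/26 = 15.5000 → s = 53.5000

53.5000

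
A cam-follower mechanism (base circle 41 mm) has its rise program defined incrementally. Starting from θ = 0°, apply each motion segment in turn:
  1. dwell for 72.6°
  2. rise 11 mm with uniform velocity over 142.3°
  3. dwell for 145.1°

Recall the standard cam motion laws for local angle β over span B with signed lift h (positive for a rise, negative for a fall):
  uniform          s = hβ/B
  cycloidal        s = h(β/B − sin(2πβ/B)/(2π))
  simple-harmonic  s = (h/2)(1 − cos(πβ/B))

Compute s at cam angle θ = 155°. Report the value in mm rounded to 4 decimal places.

seg 1 [0°–72.6°] dwell: s stays 0.0000
seg 2 [72.6°–214.9°] uniform, h=11: θ=155° here. β=82.4, B=142.3. 11·82.4/142.3 = 6.3696 → s = 6.3696

6.3696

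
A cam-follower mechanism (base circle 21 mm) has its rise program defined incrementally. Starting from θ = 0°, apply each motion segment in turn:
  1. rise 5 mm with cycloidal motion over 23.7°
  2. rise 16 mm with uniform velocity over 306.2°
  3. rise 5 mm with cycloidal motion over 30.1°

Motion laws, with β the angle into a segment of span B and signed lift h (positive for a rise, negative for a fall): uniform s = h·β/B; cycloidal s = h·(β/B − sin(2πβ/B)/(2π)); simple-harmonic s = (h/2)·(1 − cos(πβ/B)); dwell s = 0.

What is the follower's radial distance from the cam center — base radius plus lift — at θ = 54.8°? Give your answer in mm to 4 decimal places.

seg 1 [0°–23.7°] cycloidal, h=5: full span → s += 5 → s = 5.0000
seg 2 [23.7°–329.9°] uniform, h=16: θ=54.8° here. β=31.1, B=306.2. 16·31.1/306.2 = 1.6251 → s = 6.6251
radial distance = base radius + s = 21 + 6.6251 = 27.6251

27.6251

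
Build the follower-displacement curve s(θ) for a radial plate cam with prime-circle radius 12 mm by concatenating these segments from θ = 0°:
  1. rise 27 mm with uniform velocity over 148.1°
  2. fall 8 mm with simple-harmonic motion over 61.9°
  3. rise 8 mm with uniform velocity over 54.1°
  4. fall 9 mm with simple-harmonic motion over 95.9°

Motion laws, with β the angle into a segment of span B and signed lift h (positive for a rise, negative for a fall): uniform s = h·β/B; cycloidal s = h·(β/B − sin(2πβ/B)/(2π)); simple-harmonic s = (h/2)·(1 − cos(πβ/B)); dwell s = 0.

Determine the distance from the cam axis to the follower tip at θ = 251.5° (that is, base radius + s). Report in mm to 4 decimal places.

seg 1 [0°–148.1°] uniform, h=27: full span → s += 27 → s = 27.0000
seg 2 [148.1°–210°] simple-harmonic, h=-8: full span → s += -8 → s = 19.0000
seg 3 [210°–264.1°] uniform, h=8: θ=251.5° here. β=41.5, B=54.1. 8·41.5/54.1 = 6.1368 → s = 25.1368
radial distance = base radius + s = 12 + 25.1368 = 37.1368

37.1368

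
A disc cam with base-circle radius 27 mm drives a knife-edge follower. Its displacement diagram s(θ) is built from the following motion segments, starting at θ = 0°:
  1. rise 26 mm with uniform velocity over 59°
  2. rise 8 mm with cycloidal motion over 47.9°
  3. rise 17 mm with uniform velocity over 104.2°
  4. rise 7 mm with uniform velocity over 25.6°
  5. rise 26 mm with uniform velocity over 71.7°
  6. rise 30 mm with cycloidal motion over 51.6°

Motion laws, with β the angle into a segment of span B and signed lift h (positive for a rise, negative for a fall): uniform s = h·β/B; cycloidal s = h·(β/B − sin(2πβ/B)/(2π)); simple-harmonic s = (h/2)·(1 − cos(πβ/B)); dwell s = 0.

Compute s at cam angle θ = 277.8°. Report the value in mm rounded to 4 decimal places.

seg 1 [0°–59°] uniform, h=26: full span → s += 26 → s = 26.0000
seg 2 [59°–106.9°] cycloidal, h=8: full span → s += 8 → s = 34.0000
seg 3 [106.9°–211.1°] uniform, h=17: full span → s += 17 → s = 51.0000
seg 4 [211.1°–236.7°] uniform, h=7: full span → s += 7 → s = 58.0000
seg 5 [236.7°–308.4°] uniform, h=26: θ=277.8° here. β=41.1, B=71.7. 26·41.1/71.7 = 14.9038 → s = 72.9038

72.9038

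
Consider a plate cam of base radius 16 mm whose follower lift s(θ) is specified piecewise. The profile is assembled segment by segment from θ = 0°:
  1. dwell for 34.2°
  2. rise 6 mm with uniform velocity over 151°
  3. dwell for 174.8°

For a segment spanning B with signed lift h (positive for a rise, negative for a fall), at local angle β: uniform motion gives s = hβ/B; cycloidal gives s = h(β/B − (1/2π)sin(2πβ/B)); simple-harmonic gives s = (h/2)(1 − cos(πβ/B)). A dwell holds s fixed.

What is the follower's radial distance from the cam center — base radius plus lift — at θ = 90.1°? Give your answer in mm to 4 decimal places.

seg 1 [0°–34.2°] dwell: s stays 0.0000
seg 2 [34.2°–185.2°] uniform, h=6: θ=90.1° here. β=55.9, B=151. 6·55.9/151 = 2.2212 → s = 2.2212
radial distance = base radius + s = 16 + 2.2212 = 18.2212

18.2212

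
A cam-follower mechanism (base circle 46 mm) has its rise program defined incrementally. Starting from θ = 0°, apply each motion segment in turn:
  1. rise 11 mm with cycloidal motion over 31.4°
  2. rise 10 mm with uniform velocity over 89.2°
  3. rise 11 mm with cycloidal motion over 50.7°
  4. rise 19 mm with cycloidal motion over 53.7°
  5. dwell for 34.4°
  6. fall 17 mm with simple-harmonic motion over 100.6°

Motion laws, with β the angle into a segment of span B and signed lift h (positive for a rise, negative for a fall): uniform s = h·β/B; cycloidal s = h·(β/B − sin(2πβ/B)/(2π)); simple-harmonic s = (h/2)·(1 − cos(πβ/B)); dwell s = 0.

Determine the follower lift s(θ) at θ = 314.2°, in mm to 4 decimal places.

seg 1 [0°–31.4°] cycloidal, h=11: full span → s += 11 → s = 11.0000
seg 2 [31.4°–120.6°] uniform, h=10: full span → s += 10 → s = 21.0000
seg 3 [120.6°–171.3°] cycloidal, h=11: full span → s += 11 → s = 32.0000
seg 4 [171.3°–225°] cycloidal, h=19: full span → s += 19 → s = 51.0000
seg 5 [225°–259.4°] dwell: s stays 51.0000
seg 6 [259.4°–360°] simple-harmonic, h=-17: θ=314.2° here. β=54.8, B=100.6. -17/2·(1 − cos(π·0.5447)) = -9.6906 → s = 41.3094

41.3094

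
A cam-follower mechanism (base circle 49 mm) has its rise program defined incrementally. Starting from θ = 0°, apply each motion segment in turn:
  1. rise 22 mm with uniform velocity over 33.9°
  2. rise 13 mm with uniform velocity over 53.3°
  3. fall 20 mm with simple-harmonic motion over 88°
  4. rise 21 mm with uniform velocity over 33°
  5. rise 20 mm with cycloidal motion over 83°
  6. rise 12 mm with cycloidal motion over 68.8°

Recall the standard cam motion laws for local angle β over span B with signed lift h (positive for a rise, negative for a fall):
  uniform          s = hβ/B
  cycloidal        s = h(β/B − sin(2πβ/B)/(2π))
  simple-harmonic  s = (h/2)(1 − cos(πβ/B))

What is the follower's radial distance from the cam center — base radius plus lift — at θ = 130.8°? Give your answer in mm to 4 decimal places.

seg 1 [0°–33.9°] uniform, h=22: full span → s += 22 → s = 22.0000
seg 2 [33.9°–87.2°] uniform, h=13: full span → s += 13 → s = 35.0000
seg 3 [87.2°–175.2°] simple-harmonic, h=-20: θ=130.8° here. β=43.6, B=88. -20/2·(1 − cos(π·0.4955)) = -9.8572 → s = 25.1428
radial distance = base radius + s = 49 + 25.1428 = 74.1428

74.1428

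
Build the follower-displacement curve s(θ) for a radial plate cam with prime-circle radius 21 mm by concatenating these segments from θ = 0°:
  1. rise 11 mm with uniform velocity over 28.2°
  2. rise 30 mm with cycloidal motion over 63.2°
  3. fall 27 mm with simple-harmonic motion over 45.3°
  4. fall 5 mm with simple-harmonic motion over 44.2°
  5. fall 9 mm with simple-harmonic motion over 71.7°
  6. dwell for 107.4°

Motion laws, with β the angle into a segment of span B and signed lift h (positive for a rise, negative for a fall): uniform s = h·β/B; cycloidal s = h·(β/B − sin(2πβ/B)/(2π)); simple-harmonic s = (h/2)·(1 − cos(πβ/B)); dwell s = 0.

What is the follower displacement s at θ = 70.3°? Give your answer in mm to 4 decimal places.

seg 1 [0°–28.2°] uniform, h=11: full span → s += 11 → s = 11.0000
seg 2 [28.2°–91.4°] cycloidal, h=30: θ=70.3° here. β=42.1, B=63.2. 30·(0.6661 − sin(2π·0.6661)/(2π)) = 24.1112 → s = 35.1112

35.1112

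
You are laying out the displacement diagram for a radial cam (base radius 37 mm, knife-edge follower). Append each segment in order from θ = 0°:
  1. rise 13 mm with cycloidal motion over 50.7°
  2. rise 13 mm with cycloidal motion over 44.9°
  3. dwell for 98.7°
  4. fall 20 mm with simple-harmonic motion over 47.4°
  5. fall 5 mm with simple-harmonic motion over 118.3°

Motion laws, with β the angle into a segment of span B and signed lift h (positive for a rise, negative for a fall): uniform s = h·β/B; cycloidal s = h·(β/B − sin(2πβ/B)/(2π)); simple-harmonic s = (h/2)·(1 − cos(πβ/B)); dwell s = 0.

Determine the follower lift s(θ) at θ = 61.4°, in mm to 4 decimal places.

seg 1 [0°–50.7°] cycloidal, h=13: full span → s += 13 → s = 13.0000
seg 2 [50.7°–95.6°] cycloidal, h=13: θ=61.4° here. β=10.7, B=44.9. 13·(0.2383 − sin(2π·0.2383)/(2π)) = 1.0346 → s = 14.0346

14.0346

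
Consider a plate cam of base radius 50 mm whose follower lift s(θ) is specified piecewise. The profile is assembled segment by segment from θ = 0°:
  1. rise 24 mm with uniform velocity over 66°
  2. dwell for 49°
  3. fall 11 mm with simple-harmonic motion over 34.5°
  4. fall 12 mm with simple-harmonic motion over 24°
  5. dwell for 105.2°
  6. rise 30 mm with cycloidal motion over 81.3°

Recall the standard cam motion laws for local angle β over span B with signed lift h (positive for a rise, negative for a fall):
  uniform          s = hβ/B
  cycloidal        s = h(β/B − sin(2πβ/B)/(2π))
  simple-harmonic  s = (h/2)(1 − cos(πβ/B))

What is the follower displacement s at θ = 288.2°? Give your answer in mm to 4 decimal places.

seg 1 [0°–66°] uniform, h=24: full span → s += 24 → s = 24.0000
seg 2 [66°–115°] dwell: s stays 24.0000
seg 3 [115°–149.5°] simple-harmonic, h=-11: full span → s += -11 → s = 13.0000
seg 4 [149.5°–173.5°] simple-harmonic, h=-12: full span → s += -12 → s = 1.0000
seg 5 [173.5°–278.7°] dwell: s stays 1.0000
seg 6 [278.7°–360°] cycloidal, h=30: θ=288.2° here. β=9.5, B=81.3. 30·(0.1169 − sin(2π·0.1169)/(2π)) = 0.3066 → s = 1.3066

1.3066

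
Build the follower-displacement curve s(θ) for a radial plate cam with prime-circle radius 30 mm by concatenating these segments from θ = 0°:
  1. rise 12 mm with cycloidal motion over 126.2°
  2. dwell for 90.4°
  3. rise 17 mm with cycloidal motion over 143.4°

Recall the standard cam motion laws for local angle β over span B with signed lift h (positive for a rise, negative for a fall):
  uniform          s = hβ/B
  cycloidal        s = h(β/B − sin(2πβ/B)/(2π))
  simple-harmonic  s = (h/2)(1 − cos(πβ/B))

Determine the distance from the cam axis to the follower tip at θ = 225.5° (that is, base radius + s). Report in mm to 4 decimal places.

seg 1 [0°–126.2°] cycloidal, h=12: full span → s += 12 → s = 12.0000
seg 2 [126.2°–216.6°] dwell: s stays 12.0000
seg 3 [216.6°–360°] cycloidal, h=17: θ=225.5° here. β=8.9, B=143.4. 17·(0.0621 − sin(2π·0.0621)/(2π)) = 0.0265 → s = 12.0265
radial distance = base radius + s = 30 + 12.0265 = 42.0265

42.0265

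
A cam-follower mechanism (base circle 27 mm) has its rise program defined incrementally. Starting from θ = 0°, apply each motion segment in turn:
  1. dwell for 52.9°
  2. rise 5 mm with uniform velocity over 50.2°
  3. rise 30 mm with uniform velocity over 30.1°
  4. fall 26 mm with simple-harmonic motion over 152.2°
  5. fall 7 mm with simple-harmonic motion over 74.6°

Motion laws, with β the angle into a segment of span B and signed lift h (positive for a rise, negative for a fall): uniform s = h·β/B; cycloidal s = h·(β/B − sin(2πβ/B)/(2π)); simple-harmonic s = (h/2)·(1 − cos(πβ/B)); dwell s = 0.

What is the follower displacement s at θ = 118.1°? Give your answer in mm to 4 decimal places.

seg 1 [0°–52.9°] dwell: s stays 0.0000
seg 2 [52.9°–103.1°] uniform, h=5: full span → s += 5 → s = 5.0000
seg 3 [103.1°–133.2°] uniform, h=30: θ=118.1° here. β=15, B=30.1. 30·15/30.1 = 14.9502 → s = 19.9502

19.9502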